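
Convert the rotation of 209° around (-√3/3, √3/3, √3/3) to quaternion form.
-0.2504 - 0.559i + 0.559j + 0.559k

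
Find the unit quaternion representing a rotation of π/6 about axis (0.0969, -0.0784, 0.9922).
0.9659 + 0.0251i - 0.0203j + 0.2568k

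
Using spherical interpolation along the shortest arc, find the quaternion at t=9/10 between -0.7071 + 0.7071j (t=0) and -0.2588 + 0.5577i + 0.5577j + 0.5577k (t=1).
-0.3228 + 0.5175i + 0.6001j + 0.5175k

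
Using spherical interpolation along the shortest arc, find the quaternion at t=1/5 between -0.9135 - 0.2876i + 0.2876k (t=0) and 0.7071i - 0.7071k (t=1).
-0.7965 - 0.4275i + 0.4275k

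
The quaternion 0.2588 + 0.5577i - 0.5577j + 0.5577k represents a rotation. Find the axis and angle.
axis = (√3/3, -√3/3, √3/3), θ = 5π/6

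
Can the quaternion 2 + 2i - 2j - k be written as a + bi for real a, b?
No. The quaternion 2 + 2i - 2j - k has j-coefficient y = -2 and k-coefficient z = -1, not both zero, so it does not lie in the complex subalgebra spanned by 1 and i.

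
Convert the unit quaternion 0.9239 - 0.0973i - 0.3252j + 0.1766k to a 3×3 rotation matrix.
[[0.7261, -0.263, -0.6353], [0.3896, 0.9187, 0.0649], [0.5665, -0.2947, 0.7696]]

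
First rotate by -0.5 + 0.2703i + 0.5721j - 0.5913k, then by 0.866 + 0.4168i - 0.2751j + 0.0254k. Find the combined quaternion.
-0.3733 + 0.1738i + 0.8863j - 0.212k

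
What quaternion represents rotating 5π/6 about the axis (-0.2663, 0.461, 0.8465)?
0.2588 - 0.2572i + 0.4453j + 0.8177k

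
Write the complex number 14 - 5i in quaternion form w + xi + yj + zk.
14 - 5i + 0j + 0k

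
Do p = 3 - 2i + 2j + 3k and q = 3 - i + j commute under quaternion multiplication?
No: pq = 5 - 12i + 6j + 9k ≠ 5 - 6i + 12j + 9k = qp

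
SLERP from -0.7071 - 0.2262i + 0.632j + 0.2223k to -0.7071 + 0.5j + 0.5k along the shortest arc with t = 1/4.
-0.717 - 0.1715i + 0.6071j + 0.2965k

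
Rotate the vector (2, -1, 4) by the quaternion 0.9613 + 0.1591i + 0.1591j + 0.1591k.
(3.479, -1.207, 2.728)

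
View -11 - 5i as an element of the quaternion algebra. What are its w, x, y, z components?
-11 - 5i + 0j + 0k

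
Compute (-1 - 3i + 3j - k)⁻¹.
-0.05 + 0.15i - 0.15j + 0.05k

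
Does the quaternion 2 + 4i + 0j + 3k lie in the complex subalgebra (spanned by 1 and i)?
No. The quaternion 2 + 4i + 3k has j-coefficient y = 0 and k-coefficient z = 3, not both zero, so it does not lie in the complex subalgebra spanned by 1 and i.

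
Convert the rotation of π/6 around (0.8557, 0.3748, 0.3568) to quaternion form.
0.9659 + 0.2215i + 0.097j + 0.0923k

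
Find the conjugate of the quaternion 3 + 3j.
3 - 3j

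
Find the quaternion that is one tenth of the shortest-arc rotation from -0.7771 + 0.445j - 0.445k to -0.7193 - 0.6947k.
-0.7807 + 0.404j - 0.4767k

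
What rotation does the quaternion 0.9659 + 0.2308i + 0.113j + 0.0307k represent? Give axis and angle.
axis = (0.8918, 0.4366, 0.1186), θ = π/6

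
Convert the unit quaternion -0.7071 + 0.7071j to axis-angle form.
axis = (0, 1, 0), θ = 3π/2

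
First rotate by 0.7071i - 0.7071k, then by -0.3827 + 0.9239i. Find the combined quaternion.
-0.6533 - 0.2706i + 0.6533j + 0.2706k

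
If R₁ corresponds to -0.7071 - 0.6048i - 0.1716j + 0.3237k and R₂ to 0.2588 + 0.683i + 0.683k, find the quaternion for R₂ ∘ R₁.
0.009 - 0.5223i - 0.6786j - 0.5164k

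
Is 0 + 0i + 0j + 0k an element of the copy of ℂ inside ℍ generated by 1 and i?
Yes. The quaternion 0 has j- and k-coefficients y = z = 0, so it lies in the complex subalgebra spanned by 1 and i.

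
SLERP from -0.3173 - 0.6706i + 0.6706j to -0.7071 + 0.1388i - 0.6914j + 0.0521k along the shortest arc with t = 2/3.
0.4145 - 0.3916i + 0.8205j - 0.0404k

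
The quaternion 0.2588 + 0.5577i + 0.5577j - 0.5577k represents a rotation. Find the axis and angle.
axis = (√3/3, √3/3, -√3/3), θ = 5π/6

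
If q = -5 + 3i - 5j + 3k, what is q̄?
-5 - 3i + 5j - 3k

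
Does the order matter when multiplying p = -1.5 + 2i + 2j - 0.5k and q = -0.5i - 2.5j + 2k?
Yes: pq = 7 + 3.5i - 7k ≠ 7 - 2i + 7.5j + k = qp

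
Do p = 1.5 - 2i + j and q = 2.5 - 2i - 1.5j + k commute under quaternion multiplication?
No: pq = 1.25 - 7i + 2.25j + 6.5k ≠ 1.25 - 9i - 1.75j - 3.5k = qp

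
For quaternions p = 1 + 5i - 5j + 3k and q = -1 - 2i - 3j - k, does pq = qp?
No: pq = -3 + 7i + j - 29k ≠ -3 - 21i + 3j + 21k = qp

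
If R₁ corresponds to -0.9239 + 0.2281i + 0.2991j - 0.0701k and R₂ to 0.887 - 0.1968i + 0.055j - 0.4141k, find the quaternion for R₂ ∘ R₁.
-0.8201 + 0.5042i + 0.1062j + 0.249k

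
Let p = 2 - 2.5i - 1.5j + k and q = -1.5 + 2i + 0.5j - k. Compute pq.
3.75 + 8.75i + 2.75j - 1.75k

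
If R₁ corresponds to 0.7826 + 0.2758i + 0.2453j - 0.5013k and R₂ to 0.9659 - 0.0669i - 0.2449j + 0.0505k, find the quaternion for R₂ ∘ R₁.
0.8598 + 0.3244i + 0.0257j - 0.3936k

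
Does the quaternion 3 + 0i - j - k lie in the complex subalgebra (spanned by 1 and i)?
No. The quaternion 3 - j - k has j-coefficient y = -1 and k-coefficient z = -1, not both zero, so it does not lie in the complex subalgebra spanned by 1 and i.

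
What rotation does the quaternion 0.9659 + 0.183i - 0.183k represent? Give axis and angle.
axis = (√2/2, 0, -√2/2), θ = π/6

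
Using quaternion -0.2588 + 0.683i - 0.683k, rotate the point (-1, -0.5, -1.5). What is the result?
(1.509, -0.451, 1.009)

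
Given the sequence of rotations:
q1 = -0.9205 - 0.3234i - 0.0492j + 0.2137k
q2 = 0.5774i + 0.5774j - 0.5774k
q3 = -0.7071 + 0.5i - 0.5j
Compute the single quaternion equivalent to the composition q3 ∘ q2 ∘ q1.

q2 · q1 = 0.3385 - 0.4365i - 0.4682j + 0.6898k
q3 · q2 · q1 = -0.2552 + 0.133i - 0.1831j - 0.9401k
-0.2552 + 0.133i - 0.1831j - 0.9401k


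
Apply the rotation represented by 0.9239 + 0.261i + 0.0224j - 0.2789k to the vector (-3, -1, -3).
(-2.745, 2.287, -2.497)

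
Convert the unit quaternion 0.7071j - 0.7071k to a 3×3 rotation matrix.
[[-1, 0, 0], [0, 0, -1], [0, -1, 0]]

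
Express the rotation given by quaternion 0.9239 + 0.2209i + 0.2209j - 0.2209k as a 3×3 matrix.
[[0.8048, 0.5058, 0.3106], [-0.3106, 0.8048, -0.5058], [-0.5058, 0.3106, 0.8048]]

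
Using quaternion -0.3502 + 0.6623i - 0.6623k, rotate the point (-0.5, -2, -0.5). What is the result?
(1.305, 1.045, 1.305)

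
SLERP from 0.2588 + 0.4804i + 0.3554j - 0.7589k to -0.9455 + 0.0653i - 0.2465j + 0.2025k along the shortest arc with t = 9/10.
0.9187 - 0.0021i + 0.275j - 0.2834k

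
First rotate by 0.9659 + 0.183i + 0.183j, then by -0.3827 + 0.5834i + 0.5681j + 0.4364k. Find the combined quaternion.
-0.5804 + 0.4136i + 0.5586j + 0.4243k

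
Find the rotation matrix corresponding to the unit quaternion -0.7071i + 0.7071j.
[[0, -1, 0], [-1, 0, 0], [0, 0, -1]]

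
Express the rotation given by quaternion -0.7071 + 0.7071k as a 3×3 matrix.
[[0, 1, 0], [-1, 0, 0], [0, 0, 1]]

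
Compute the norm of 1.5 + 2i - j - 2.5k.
3.674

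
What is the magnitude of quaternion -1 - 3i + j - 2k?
√15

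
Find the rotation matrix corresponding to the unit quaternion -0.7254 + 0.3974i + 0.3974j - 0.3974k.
[[0.3683, -0.2607, -0.8924], [0.8924, 0.3683, 0.2607], [0.2607, -0.8924, 0.3683]]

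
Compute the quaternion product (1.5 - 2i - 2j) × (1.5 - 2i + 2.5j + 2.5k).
3.25 - 11i + 5.75j - 5.25k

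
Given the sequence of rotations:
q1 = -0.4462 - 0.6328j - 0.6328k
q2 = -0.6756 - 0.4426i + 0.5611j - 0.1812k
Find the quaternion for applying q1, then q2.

q2 · q1 = 0.5419 - 0.2722i - 0.1029j + 0.7884k
0.5419 - 0.2722i - 0.1029j + 0.7884k


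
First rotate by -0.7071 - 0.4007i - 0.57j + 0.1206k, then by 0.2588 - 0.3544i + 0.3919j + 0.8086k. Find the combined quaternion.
-0.1991 + 0.6551i - 0.7059j - 0.1815k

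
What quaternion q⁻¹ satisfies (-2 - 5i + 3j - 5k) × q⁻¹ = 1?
-0.0317 + 0.0794i - 0.0476j + 0.0794k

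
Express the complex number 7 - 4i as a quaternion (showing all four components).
7 - 4i + 0j + 0k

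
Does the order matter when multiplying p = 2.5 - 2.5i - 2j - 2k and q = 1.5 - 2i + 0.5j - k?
Yes: pq = -2.25 - 5.75i - 0.25j - 10.75k ≠ -2.25 - 11.75i - 3.25j - 0.25k = qp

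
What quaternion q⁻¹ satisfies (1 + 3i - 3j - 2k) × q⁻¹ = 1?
0.0435 - 0.1304i + 0.1304j + 0.087k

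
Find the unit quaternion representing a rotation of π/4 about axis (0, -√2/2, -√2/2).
0.9239 - 0.2706j - 0.2706k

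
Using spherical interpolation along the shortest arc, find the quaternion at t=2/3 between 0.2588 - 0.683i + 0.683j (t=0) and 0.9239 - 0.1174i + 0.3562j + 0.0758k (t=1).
0.7751 - 0.3492i + 0.5237j + 0.0554k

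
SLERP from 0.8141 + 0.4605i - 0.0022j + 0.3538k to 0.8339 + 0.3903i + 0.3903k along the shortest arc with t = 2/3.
0.8279 + 0.414i - 0.0007j + 0.3784k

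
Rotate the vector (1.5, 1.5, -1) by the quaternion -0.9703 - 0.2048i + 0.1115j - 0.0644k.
(1.384, 1.892, 0.047)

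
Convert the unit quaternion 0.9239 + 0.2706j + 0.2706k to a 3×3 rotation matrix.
[[0.7071, -0.5, 0.5], [0.5, 0.8536, 0.1464], [-0.5, 0.1464, 0.8536]]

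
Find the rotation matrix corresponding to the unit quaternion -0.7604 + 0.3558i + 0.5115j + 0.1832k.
[[0.4096, 0.6426, -0.6475], [0.0854, 0.6797, 0.7285], [0.9083, -0.3537, 0.2235]]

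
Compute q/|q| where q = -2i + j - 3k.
-0.5345i + 0.2673j - 0.8018k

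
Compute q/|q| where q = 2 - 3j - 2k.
0.4851 - 0.7276j - 0.4851k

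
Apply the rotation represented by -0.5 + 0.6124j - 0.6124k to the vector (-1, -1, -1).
(1.725, -0.112, -0.112)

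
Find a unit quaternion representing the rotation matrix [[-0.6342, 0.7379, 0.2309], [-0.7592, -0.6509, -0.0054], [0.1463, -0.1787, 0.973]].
-0.4147 + 0.1045i - 0.051j + 0.9025k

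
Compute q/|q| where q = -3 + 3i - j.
-0.6882 + 0.6882i - 0.2294j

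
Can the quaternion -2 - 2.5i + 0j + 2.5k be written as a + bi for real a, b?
No. The quaternion -2 - 2.5i + 2.5k has j-coefficient y = 0 and k-coefficient z = 2.5, not both zero, so it does not lie in the complex subalgebra spanned by 1 and i.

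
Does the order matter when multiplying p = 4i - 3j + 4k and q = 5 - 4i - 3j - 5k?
Yes: pq = 27 + 47i - 11j - 4k ≠ 27 - 7i - 19j + 44k = qp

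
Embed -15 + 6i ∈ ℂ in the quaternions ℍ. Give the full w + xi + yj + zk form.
-15 + 6i + 0j + 0k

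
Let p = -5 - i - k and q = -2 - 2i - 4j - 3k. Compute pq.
5 + 8i + 19j + 21k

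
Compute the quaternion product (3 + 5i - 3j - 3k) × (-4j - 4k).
-24 + 8j - 32k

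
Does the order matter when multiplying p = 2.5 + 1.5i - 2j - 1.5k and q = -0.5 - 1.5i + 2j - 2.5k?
Yes: pq = 1.25 + 3.5i + 12j - 5.5k ≠ 1.25 - 12.5i - 5.5k = qp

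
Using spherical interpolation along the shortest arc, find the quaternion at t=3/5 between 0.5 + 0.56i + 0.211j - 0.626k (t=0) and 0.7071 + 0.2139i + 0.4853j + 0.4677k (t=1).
0.7695 + 0.4421i + 0.4604j + 0.0189k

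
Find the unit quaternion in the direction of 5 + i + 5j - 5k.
0.5735 + 0.1147i + 0.5735j - 0.5735k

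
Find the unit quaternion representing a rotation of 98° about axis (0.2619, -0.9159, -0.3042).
0.6561 + 0.1977i - 0.6912j - 0.2296k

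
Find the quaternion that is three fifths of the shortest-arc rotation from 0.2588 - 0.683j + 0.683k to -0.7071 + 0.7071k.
-0.3789 - 0.3473j + 0.8578k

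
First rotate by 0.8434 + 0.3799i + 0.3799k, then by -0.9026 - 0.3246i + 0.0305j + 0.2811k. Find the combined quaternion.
-0.7447 - 0.6051i + 0.2558j - 0.1174k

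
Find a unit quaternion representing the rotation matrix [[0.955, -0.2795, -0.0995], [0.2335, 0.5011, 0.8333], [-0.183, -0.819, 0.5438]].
0.866 - 0.477i + 0.0241j + 0.1481k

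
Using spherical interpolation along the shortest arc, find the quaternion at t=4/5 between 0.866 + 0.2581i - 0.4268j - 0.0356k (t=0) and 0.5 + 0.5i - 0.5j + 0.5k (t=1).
0.6008 + 0.4687i - 0.5054j + 0.405k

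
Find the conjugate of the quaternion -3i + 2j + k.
3i - 2j - k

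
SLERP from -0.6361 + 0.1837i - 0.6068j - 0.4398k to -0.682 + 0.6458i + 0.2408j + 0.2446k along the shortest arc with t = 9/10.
-0.7338 + 0.6394i + 0.149j + 0.1747k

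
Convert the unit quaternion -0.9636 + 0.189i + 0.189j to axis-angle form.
axis = (√2/2, √2/2, 0), θ = 329°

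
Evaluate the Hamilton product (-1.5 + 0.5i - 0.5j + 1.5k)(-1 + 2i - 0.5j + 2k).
-2.75 - 3.75i + 3.25j - 3.75k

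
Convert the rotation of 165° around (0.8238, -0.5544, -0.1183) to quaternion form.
0.1305 + 0.8168i - 0.5497j - 0.1173k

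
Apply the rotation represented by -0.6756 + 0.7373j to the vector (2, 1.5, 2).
(-2.167, 1.5, 1.818)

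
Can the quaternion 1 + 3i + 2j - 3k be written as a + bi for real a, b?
No. The quaternion 1 + 3i + 2j - 3k has j-coefficient y = 2 and k-coefficient z = -3, not both zero, so it does not lie in the complex subalgebra spanned by 1 and i.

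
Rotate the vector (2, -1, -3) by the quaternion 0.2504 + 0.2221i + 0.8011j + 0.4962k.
(-3.524, -1.252, -0.121)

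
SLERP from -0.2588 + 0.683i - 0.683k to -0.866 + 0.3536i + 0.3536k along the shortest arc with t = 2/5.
-0.647 + 0.692i - 0.3202k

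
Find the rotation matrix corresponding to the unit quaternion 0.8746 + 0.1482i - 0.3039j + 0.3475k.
[[0.5738, -0.6979, -0.4286], [0.5178, 0.7146, -0.4704], [0.6346, 0.048, 0.7714]]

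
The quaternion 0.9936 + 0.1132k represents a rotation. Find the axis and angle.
axis = (0, 0, 1), θ = 13°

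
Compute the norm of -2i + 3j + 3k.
√22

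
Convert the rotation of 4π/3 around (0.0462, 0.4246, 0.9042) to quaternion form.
-0.5 + 0.04i + 0.3677j + 0.7831k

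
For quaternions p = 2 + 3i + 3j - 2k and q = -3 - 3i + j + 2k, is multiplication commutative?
No: pq = 4 - 7i - 7j + 22k ≠ 4 - 23i - 7j - 2k = qp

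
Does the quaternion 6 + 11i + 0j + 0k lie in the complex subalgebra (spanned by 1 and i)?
Yes. The quaternion 6 + 11i has j- and k-coefficients y = z = 0, so it lies in the complex subalgebra spanned by 1 and i.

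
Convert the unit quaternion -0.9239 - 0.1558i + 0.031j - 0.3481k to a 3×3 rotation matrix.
[[0.7557, -0.6529, 0.0512], [0.6336, 0.7091, -0.3095], [0.1657, 0.2663, 0.9495]]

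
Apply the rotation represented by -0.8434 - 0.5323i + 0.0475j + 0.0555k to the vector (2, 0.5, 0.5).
(1.931, -0.521, 0.708)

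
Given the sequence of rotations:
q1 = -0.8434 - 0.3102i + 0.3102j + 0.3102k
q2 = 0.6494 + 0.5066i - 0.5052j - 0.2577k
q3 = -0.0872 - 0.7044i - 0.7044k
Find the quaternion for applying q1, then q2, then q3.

q2 · q1 = -0.1539 - 0.7055i + 0.5503j + 0.4192k
q3 · q2 · q1 = -0.1882 + 0.5576i + 0.7443j - 0.3158k
-0.1882 + 0.5576i + 0.7443j - 0.3158k


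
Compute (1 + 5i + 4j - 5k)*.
1 - 5i - 4j + 5k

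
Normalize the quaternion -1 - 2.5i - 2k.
-0.2981 - 0.7454i - 0.5963k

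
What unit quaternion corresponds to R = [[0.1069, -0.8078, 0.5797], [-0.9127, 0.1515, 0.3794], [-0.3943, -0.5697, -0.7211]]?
0.3665 - 0.6474i + 0.6644j - 0.0716k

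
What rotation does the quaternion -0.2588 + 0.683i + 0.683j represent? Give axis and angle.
axis = (√2/2, √2/2, 0), θ = 7π/6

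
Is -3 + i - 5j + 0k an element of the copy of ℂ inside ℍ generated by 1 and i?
No. The quaternion -3 + i - 5j has j-coefficient y = -5 and k-coefficient z = 0, not both zero, so it does not lie in the complex subalgebra spanned by 1 and i.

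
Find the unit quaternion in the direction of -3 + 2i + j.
-0.8018 + 0.5345i + 0.2673j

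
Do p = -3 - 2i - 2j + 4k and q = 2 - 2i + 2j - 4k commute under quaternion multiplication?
No: pq = 10 + 2i - 26j + 12k ≠ 10 + 2i + 6j + 28k = qp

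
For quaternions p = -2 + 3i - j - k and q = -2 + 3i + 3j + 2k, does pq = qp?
No: pq = -11i - 13j + 10k ≠ -13i + 5j - 14k = qp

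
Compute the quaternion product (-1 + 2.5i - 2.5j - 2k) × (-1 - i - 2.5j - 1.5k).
-5.75 - 2.75i + 10.75j - 5.25k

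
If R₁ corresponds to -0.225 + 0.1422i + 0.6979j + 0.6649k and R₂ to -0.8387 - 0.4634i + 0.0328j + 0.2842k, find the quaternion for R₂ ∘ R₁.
0.0427 - 0.1915i - 0.2442j - 0.9497k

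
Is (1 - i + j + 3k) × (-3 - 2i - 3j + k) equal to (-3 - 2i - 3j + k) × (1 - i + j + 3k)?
No: pq = -5 + 11i - 11j - 3k ≠ -5 - 9i - j - 13k = qp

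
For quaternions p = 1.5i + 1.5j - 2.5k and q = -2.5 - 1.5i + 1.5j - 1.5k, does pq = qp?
No: pq = -3.75 - 2.25i + 2.25j + 10.75k ≠ -3.75 - 5.25i - 9.75j + 1.75k = qp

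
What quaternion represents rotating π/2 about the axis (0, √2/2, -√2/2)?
0.7071 + 0.5j - 0.5k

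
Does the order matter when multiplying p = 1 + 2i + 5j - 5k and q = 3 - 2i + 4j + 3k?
Yes: pq = 2 + 39i + 23j + 6k ≠ 2 - 31i + 15j - 30k = qp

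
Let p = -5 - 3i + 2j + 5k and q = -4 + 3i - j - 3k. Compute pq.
46 - 4i + 3j - 8k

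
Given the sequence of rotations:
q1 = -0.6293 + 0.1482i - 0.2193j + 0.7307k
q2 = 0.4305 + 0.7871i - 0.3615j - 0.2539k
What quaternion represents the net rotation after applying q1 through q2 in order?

q2 · q1 = -0.2813 - 0.7514i - 0.4797j + 0.3553k
-0.2813 - 0.7514i - 0.4797j + 0.3553k


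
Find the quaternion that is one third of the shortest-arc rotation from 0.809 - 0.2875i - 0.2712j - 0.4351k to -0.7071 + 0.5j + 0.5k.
0.7881 - 0.1944i - 0.3538j - 0.4647k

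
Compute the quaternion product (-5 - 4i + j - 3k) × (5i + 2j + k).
21 - 18i - 21j - 18k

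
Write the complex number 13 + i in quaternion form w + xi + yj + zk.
13 + i + 0j + 0k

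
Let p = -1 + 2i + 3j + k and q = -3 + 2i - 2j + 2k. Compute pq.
3 - 9j - 15k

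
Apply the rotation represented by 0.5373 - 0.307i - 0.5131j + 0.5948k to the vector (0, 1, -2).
(1.509, 0.665, -1.51)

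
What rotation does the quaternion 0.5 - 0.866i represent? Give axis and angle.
axis = (-1, 0, 0), θ = 2π/3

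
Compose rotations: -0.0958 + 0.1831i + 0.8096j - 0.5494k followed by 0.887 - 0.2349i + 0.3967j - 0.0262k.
-0.3775 - 0.0118i + 0.5463j - 0.7476k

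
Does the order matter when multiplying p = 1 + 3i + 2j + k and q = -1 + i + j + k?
Yes: pq = -7 - i - 3j + k ≠ -7 - 3i + j - k = qp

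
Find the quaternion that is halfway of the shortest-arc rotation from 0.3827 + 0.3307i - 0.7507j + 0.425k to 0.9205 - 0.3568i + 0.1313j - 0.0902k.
0.8797 - 0.0176i - 0.4181j + 0.226k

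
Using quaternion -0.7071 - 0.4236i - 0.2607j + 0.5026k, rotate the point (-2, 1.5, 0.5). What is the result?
(0.651, 0.753, 2.347)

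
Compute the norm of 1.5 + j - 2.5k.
3.082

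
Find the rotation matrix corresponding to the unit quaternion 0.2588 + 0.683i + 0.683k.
[[0.067, -0.3535, 0.933], [0.3535, -0.866, -0.3535], [0.933, 0.3535, 0.067]]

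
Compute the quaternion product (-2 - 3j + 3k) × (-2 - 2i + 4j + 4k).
4 - 20i - 8j - 20k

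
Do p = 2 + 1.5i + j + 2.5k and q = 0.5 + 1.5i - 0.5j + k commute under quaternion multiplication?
No: pq = -3.25 + 6i + 1.75j + k ≠ -3.25 + 1.5i - 2.75j + 5.5k = qp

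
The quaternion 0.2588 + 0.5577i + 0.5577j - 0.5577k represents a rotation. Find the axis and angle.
axis = (√3/3, √3/3, -√3/3), θ = 5π/6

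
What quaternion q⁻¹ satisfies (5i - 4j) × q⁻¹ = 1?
-0.122i + 0.0976j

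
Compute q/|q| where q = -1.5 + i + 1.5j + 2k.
-0.4867 + 0.3244i + 0.4867j + 0.6489k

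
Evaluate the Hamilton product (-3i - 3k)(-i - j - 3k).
-12 - 3i - 6j + 3k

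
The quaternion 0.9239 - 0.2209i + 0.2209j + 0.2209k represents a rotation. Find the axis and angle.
axis = (-√3/3, √3/3, √3/3), θ = π/4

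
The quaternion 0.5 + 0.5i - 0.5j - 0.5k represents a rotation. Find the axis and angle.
axis = (√3/3, -√3/3, -√3/3), θ = 2π/3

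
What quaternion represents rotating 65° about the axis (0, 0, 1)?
0.8434 + 0.5373k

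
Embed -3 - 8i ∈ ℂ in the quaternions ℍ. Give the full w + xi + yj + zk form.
-3 - 8i + 0j + 0k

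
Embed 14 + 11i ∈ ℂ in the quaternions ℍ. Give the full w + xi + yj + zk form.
14 + 11i + 0j + 0k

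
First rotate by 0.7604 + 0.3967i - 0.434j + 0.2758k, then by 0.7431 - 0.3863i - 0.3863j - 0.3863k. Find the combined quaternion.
0.6572 - 0.2732i - 0.663j + 0.2321k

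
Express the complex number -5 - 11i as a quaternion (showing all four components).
-5 - 11i + 0j + 0k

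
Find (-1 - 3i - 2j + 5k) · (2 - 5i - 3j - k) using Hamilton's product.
-18 + 16i - 29j + 10k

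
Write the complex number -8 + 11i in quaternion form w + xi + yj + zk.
-8 + 11i + 0j + 0k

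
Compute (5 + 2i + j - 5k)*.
5 - 2i - j + 5k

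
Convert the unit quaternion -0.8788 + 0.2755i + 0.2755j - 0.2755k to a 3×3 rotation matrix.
[[0.6964, -0.3324, -0.636], [0.636, 0.6964, 0.3324], [0.3324, -0.636, 0.6964]]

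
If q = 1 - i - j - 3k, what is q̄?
1 + i + j + 3k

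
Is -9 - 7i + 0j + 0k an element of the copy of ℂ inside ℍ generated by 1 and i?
Yes. The quaternion -9 - 7i has j- and k-coefficients y = z = 0, so it lies in the complex subalgebra spanned by 1 and i.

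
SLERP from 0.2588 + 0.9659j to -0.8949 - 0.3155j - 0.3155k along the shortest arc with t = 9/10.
0.8641 + 0.4086j + 0.2938k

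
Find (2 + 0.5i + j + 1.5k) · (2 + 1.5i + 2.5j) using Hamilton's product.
0.75 + 0.25i + 9.25j + 2.75k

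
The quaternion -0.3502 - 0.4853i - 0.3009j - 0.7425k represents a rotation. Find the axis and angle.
axis = (-0.5181, -0.3212, -0.7927), θ = 221°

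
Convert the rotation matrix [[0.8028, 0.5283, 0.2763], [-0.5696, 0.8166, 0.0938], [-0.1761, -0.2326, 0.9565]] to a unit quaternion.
0.9455 - 0.0863i + 0.1196j - 0.2903k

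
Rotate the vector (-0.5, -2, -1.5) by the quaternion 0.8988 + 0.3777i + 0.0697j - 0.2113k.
(-1.264, -0.025, -2.214)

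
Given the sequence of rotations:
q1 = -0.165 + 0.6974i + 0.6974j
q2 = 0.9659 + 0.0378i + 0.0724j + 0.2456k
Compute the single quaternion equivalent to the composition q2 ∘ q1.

q2 · q1 = -0.2362 + 0.4961i + 0.833j - 0.0647k
-0.2362 + 0.4961i + 0.833j - 0.0647k


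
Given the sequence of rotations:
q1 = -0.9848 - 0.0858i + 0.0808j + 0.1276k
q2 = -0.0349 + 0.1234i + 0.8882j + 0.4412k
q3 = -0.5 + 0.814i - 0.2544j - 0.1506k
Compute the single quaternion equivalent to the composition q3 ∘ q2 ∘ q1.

q2 · q1 = -0.0831 - 0.0408i - 0.9311j - 0.3528k
q3 · q2 · q1 = -0.2152 - 0.0977i + 0.78j - 0.5794k
-0.2152 - 0.0977i + 0.78j - 0.5794k


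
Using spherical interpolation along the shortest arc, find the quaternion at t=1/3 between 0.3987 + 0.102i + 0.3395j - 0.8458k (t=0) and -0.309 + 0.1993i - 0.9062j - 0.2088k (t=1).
0.4554 - 0.0067i + 0.6724j - 0.5835k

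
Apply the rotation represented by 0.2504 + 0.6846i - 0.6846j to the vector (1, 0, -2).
(0.748, -0.252, 2.092)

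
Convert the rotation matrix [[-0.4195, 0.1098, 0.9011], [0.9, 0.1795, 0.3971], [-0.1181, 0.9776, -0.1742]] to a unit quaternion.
0.3827 + 0.3792i + 0.6658j + 0.5162k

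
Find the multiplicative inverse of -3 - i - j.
-0.2727 + 0.0909i + 0.0909j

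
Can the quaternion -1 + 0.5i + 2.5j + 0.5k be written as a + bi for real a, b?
No. The quaternion -1 + 0.5i + 2.5j + 0.5k has j-coefficient y = 2.5 and k-coefficient z = 0.5, not both zero, so it does not lie in the complex subalgebra spanned by 1 and i.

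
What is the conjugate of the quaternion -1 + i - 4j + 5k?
-1 - i + 4j - 5k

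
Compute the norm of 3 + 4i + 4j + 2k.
√45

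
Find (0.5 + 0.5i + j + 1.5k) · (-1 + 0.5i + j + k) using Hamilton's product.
-3.25 - 0.75i - 0.25j - k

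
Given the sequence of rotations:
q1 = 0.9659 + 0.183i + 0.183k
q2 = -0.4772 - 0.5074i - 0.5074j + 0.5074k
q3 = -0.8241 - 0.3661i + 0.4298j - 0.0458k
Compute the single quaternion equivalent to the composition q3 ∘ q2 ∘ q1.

q2 · q1 = -0.4609 - 0.6703i - 0.3044j + 0.4956k
q3 · q2 · q1 = 0.288 + 0.9202i + 0.2649j + 0.0122k
0.288 + 0.9202i + 0.2649j + 0.0122k


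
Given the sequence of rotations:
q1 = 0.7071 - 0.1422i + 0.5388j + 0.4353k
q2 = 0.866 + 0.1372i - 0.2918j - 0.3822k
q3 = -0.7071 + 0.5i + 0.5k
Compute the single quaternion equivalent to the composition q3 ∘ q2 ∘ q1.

q2 · q1 = 0.9555 + 0.0528i + 0.2549j + 0.1391k
q3 · q2 · q1 = -0.7716 + 0.313i - 0.2234j + 0.5068k
-0.7716 + 0.313i - 0.2234j + 0.5068k


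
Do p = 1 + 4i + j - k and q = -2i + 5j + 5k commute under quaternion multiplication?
No: pq = 8 + 8i - 13j + 27k ≠ 8 - 12i + 23j - 17k = qp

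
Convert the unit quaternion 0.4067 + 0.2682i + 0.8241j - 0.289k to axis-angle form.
axis = (0.2936, 0.9021, -0.3163), θ = 132°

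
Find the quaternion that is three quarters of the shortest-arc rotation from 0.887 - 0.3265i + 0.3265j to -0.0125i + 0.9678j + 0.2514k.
0.2867 - 0.1161i + 0.9267j + 0.2133k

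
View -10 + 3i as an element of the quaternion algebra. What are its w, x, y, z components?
-10 + 3i + 0j + 0k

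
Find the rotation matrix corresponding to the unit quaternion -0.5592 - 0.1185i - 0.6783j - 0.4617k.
[[-0.3465, -0.3556, 0.868], [0.6771, 0.5456, 0.4938], [-0.6492, 0.7589, 0.0517]]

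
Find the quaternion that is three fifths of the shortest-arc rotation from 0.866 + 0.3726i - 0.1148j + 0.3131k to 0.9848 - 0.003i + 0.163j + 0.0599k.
0.9723 + 0.1537i + 0.0531j + 0.1679k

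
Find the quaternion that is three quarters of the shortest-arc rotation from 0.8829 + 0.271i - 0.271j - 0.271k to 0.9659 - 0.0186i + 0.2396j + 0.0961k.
0.9918 + 0.059i + 0.1132j + 0.0014k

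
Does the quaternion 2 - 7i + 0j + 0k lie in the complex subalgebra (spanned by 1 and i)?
Yes. The quaternion 2 - 7i has j- and k-coefficients y = z = 0, so it lies in the complex subalgebra spanned by 1 and i.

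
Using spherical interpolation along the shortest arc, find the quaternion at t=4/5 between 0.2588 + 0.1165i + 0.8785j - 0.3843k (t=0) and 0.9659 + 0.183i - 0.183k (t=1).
0.9189 + 0.1915i + 0.2262j - 0.2604k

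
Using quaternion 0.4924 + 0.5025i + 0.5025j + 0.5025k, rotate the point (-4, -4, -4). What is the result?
(-4, -4, -4)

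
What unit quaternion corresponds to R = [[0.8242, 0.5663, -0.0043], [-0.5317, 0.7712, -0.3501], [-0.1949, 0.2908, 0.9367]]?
0.9397 + 0.1705i + 0.0507j - 0.2921k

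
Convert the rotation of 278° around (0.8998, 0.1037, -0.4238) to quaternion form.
-0.7547 + 0.5903i + 0.068j - 0.278k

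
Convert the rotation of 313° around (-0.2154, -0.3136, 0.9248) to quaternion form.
-0.9171 - 0.0859i - 0.125j + 0.3688k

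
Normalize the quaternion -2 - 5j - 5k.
-0.2722 - 0.6804j - 0.6804k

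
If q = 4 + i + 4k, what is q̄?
4 - i - 4k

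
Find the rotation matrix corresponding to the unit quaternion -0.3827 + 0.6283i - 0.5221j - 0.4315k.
[[0.0824, -0.9863, -0.1426], [-0.3258, -0.1619, 0.9315], [-0.9418, -0.0303, -0.3347]]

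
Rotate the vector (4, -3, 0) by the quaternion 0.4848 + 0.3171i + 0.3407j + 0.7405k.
(0.19, 4.63, -1.879)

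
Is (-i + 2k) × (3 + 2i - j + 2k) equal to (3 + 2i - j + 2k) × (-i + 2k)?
No: pq = -2 - i + 6j + 7k ≠ -2 - 5i - 6j + 5k = qp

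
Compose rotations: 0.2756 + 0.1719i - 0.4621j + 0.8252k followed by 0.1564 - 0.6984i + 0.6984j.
0.4859 + 0.4107i + 0.6965j + 0.3317k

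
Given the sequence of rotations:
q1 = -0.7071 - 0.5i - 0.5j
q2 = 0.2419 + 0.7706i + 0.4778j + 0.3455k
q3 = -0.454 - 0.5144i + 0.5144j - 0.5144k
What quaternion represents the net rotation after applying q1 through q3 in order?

q2 · q1 = 0.4532 - 0.4931i - 0.6316j - 0.3907k
q3 · q2 · q1 = -0.3355 - 0.5351i + 0.5725j + 0.5228k
-0.3355 - 0.5351i + 0.5725j + 0.5228k


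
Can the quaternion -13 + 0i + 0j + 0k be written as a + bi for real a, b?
Yes. The quaternion -13 has j- and k-coefficients y = z = 0, so it lies in the complex subalgebra spanned by 1 and i.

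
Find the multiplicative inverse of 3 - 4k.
0.12 + 0.16k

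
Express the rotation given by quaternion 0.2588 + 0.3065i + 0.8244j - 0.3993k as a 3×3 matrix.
[[-0.6782, 0.712, 0.1819], [0.2987, 0.4932, -0.817], [-0.6715, -0.4997, -0.5472]]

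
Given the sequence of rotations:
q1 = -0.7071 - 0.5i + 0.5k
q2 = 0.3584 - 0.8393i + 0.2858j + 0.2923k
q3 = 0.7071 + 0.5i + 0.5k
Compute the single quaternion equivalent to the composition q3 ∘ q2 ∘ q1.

q2 · q1 = -0.8192 + 0.5572i + 0.0714j + 0.1154k
q3 · q2 · q1 = -0.9156 - 0.0513i + 0.2714j - 0.2923k
-0.9156 - 0.0513i + 0.2714j - 0.2923k


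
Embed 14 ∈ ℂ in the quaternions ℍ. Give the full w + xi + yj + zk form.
14 + 0i + 0j + 0k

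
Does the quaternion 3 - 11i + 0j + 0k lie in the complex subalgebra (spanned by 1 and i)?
Yes. The quaternion 3 - 11i has j- and k-coefficients y = z = 0, so it lies in the complex subalgebra spanned by 1 and i.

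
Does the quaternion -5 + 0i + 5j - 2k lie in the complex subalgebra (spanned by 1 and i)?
No. The quaternion -5 + 5j - 2k has j-coefficient y = 5 and k-coefficient z = -2, not both zero, so it does not lie in the complex subalgebra spanned by 1 and i.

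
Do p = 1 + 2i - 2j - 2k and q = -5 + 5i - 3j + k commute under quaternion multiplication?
No: pq = -19 - 13i - 5j + 15k ≠ -19 + 3i + 19j + 7k = qp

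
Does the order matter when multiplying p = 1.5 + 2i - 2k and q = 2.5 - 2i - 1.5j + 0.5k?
Yes: pq = 8.75 - i + 0.75j - 7.25k ≠ 8.75 + 5i - 5.25j - 1.25k = qp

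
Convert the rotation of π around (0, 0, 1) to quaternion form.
k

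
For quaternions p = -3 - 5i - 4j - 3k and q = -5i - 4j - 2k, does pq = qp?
No: pq = -47 + 11i + 17j + 6k ≠ -47 + 19i + 7j + 6k = qp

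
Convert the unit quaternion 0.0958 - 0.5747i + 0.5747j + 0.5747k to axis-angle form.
axis = (-√3/3, √3/3, √3/3), θ = 169°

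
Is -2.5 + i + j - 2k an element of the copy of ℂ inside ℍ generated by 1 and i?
No. The quaternion -2.5 + i + j - 2k has j-coefficient y = 1 and k-coefficient z = -2, not both zero, so it does not lie in the complex subalgebra spanned by 1 and i.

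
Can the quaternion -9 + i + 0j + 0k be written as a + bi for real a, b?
Yes. The quaternion -9 + i has j- and k-coefficients y = z = 0, so it lies in the complex subalgebra spanned by 1 and i.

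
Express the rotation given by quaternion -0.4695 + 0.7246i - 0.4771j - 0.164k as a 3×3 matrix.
[[0.491, -0.8454, 0.2103], [-0.5374, -0.1039, 0.8369], [-0.6857, -0.5239, -0.5053]]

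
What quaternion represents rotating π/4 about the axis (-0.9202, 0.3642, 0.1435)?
0.9239 - 0.3521i + 0.1394j + 0.0549k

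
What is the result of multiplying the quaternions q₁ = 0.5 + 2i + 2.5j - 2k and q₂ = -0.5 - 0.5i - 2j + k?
7.75 - 2.75i - 3.25j - 1.25k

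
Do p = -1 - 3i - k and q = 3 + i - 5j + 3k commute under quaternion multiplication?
No: pq = 3 - 15i + 13j + 9k ≠ 3 - 5i - 3j - 21k = qp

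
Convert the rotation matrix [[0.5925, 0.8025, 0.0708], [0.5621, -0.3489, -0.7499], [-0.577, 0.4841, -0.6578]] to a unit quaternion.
0.3827 + 0.8061i + 0.4232j - 0.157k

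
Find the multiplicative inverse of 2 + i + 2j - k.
0.2 - 0.1i - 0.2j + 0.1k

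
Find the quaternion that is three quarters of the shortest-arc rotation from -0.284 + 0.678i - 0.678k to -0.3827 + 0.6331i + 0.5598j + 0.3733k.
-0.4207 + 0.7644i + 0.4789j + 0.0965k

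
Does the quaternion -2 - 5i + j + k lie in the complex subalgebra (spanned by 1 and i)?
No. The quaternion -2 - 5i + j + k has j-coefficient y = 1 and k-coefficient z = 1, not both zero, so it does not lie in the complex subalgebra spanned by 1 and i.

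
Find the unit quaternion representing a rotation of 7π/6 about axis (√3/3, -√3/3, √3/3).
-0.2588 + 0.5577i - 0.5577j + 0.5577k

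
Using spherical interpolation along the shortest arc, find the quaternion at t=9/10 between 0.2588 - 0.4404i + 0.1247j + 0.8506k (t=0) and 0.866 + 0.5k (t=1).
0.8283 - 0.05i + 0.0142j + 0.5578k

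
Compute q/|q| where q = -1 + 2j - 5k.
-0.1826 + 0.3651j - 0.9129k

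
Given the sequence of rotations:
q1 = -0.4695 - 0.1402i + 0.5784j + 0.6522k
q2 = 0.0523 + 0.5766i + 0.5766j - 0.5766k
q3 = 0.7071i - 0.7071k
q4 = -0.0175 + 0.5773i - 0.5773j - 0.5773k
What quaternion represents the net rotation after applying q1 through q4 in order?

q2 · q1 = 0.0988 + 0.4315i - 0.5357j + 0.7192k
q3 · q2 · q1 = 0.2034 - 0.3089i - 0.8137j - 0.4487k
q4 · q3 · q2 · q1 = -0.554 - 0.0879i + 0.3342j - 0.7576k
-0.554 - 0.0879i + 0.3342j - 0.7576k


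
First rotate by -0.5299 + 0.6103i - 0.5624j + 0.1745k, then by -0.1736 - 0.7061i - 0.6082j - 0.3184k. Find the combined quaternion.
0.2364 - 0.017i + 0.3488j + 0.9067k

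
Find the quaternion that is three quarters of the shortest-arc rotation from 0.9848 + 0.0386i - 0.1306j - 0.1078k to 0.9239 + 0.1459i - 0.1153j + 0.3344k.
0.9587 + 0.1212i - 0.1216j + 0.2269k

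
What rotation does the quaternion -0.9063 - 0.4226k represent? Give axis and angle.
axis = (0, 0, -1), θ = 310°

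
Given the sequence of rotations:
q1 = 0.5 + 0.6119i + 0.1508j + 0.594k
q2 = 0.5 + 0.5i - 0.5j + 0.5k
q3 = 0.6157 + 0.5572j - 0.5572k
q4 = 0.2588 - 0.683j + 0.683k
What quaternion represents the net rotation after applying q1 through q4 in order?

q2 · q1 = -0.2776 + 0.1835i - 0.1656j + 0.9284k
q3 · q2 · q1 = 0.4387 + 0.538i - 0.3589j + 0.624k
q4 · q3 · q2 · q1 = -0.5578 - 0.0418i - 0.0251j + 0.8286k
-0.5578 - 0.0418i - 0.0251j + 0.8286k


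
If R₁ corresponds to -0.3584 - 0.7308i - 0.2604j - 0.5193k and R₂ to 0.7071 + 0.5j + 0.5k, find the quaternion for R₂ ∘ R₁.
0.1364 - 0.6462i - 0.7287j - 0.181k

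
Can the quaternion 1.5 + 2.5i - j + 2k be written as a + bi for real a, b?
No. The quaternion 1.5 + 2.5i - j + 2k has j-coefficient y = -1 and k-coefficient z = 2, not both zero, so it does not lie in the complex subalgebra spanned by 1 and i.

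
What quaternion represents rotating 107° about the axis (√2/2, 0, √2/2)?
0.5948 + 0.5684i + 0.5684k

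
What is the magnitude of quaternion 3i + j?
√10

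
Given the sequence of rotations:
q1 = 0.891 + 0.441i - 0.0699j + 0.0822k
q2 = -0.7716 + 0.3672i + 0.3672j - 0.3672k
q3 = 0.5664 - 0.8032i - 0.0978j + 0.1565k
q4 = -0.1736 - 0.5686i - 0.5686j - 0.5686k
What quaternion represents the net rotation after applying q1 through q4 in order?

q2 · q1 = -0.7936 - 0.0086i + 0.189j - 0.5782k
q3 · q2 · q1 = -0.3474 + 0.6595i - 0.2811j - 0.6043k
q4 · q3 · q2 · q1 = -0.0681 + 0.2668i - 0.4723j + 0.8373k
-0.0681 + 0.2668i - 0.4723j + 0.8373k


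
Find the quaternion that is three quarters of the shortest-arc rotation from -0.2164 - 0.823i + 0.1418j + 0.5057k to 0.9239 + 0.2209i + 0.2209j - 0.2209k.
-0.8259 - 0.4316i - 0.1387j + 0.3353k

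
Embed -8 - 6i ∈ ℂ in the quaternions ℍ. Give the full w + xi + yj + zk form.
-8 - 6i + 0j + 0k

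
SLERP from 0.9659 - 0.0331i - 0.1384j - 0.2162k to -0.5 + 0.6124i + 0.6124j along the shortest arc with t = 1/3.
0.8927 - 0.2579i - 0.3344j - 0.1571k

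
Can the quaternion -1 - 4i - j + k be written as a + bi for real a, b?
No. The quaternion -1 - 4i - j + k has j-coefficient y = -1 and k-coefficient z = 1, not both zero, so it does not lie in the complex subalgebra spanned by 1 and i.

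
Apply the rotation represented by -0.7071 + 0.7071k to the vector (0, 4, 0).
(4, 0, 0)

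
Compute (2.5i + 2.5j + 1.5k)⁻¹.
-0.1695i - 0.1695j - 0.1017k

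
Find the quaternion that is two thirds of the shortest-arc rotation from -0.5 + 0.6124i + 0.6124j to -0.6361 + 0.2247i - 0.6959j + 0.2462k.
-0.7906 + 0.4935i - 0.2949j + 0.2108k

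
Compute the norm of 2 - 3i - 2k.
√17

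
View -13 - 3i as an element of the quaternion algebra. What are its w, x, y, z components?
-13 - 3i + 0j + 0k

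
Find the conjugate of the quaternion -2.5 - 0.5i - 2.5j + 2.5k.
-2.5 + 0.5i + 2.5j - 2.5k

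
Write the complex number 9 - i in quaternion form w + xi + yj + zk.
9 - i + 0j + 0k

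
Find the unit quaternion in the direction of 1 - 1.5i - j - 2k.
0.3482 - 0.5222i - 0.3482j - 0.6963k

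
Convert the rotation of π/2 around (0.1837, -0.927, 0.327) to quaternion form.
0.7071 + 0.1299i - 0.6555j + 0.2312k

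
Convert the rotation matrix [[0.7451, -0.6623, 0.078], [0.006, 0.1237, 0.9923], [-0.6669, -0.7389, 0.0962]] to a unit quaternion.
0.7009 - 0.6175i + 0.2657j + 0.2384k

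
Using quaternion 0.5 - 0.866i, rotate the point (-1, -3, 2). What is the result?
(-1, 3.232, 1.598)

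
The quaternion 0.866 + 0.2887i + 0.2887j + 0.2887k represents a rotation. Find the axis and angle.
axis = (√3/3, √3/3, √3/3), θ = π/3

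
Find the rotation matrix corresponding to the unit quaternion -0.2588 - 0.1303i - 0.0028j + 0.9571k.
[[-0.8321, 0.4961, -0.248], [-0.4947, -0.866, -0.0728], [-0.2509, 0.0621, 0.966]]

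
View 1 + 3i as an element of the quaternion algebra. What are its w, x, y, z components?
1 + 3i + 0j + 0k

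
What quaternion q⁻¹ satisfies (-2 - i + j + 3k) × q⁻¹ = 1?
-0.1333 + 0.0667i - 0.0667j - 0.2k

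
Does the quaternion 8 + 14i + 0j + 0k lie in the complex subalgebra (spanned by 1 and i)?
Yes. The quaternion 8 + 14i has j- and k-coefficients y = z = 0, so it lies in the complex subalgebra spanned by 1 and i.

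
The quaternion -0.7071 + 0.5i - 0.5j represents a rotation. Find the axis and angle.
axis = (√2/2, -√2/2, 0), θ = 3π/2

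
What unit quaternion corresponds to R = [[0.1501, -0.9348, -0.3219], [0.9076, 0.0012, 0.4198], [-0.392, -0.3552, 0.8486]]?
0.7071 - 0.274i + 0.0248j + 0.6514k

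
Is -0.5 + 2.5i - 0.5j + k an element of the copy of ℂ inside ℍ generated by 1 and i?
No. The quaternion -0.5 + 2.5i - 0.5j + k has j-coefficient y = -0.5 and k-coefficient z = 1, not both zero, so it does not lie in the complex subalgebra spanned by 1 and i.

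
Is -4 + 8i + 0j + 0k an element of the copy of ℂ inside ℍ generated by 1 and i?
Yes. The quaternion -4 + 8i has j- and k-coefficients y = z = 0, so it lies in the complex subalgebra spanned by 1 and i.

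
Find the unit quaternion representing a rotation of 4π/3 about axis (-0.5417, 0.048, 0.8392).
-0.5 - 0.4691i + 0.0416j + 0.7268k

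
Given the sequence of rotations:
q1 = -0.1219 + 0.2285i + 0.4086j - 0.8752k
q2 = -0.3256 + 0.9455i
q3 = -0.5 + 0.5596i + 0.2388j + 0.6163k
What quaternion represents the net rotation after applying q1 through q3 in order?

q2 · q1 = -0.1764 - 0.1897i + 0.6945j + 0.6713k
q3 · q2 · q1 = -0.3852 - 0.2716i - 0.8819j - 0.0104k
-0.3852 - 0.2716i - 0.8819j - 0.0104k


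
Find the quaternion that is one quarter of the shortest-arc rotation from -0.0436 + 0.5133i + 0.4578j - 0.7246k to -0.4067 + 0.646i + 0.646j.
-0.1494 + 0.5901i + 0.546j - 0.5756k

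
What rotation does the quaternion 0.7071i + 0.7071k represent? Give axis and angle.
axis = (√2/2, 0, √2/2), θ = π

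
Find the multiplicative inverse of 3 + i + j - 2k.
0.2 - 0.0667i - 0.0667j + 0.1333k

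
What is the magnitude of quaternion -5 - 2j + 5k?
√54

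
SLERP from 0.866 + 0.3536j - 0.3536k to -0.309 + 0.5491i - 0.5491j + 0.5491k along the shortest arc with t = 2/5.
0.7007 - 0.2441i + 0.4741j - 0.4741k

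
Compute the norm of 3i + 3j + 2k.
√22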